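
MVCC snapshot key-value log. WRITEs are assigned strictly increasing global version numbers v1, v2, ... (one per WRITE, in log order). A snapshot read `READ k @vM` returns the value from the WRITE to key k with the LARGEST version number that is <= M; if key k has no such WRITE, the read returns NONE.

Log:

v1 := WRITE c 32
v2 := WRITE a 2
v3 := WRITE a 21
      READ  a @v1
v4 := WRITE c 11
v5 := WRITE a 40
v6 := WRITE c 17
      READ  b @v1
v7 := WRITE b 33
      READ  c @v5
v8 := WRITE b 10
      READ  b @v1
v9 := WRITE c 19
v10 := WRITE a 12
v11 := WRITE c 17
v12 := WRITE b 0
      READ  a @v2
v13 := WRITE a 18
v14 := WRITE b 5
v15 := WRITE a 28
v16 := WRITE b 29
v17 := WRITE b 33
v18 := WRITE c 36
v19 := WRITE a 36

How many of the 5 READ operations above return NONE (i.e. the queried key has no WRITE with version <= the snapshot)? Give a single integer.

Answer: 3

Derivation:
v1: WRITE c=32  (c history now [(1, 32)])
v2: WRITE a=2  (a history now [(2, 2)])
v3: WRITE a=21  (a history now [(2, 2), (3, 21)])
READ a @v1: history=[(2, 2), (3, 21)] -> no version <= 1 -> NONE
v4: WRITE c=11  (c history now [(1, 32), (4, 11)])
v5: WRITE a=40  (a history now [(2, 2), (3, 21), (5, 40)])
v6: WRITE c=17  (c history now [(1, 32), (4, 11), (6, 17)])
READ b @v1: history=[] -> no version <= 1 -> NONE
v7: WRITE b=33  (b history now [(7, 33)])
READ c @v5: history=[(1, 32), (4, 11), (6, 17)] -> pick v4 -> 11
v8: WRITE b=10  (b history now [(7, 33), (8, 10)])
READ b @v1: history=[(7, 33), (8, 10)] -> no version <= 1 -> NONE
v9: WRITE c=19  (c history now [(1, 32), (4, 11), (6, 17), (9, 19)])
v10: WRITE a=12  (a history now [(2, 2), (3, 21), (5, 40), (10, 12)])
v11: WRITE c=17  (c history now [(1, 32), (4, 11), (6, 17), (9, 19), (11, 17)])
v12: WRITE b=0  (b history now [(7, 33), (8, 10), (12, 0)])
READ a @v2: history=[(2, 2), (3, 21), (5, 40), (10, 12)] -> pick v2 -> 2
v13: WRITE a=18  (a history now [(2, 2), (3, 21), (5, 40), (10, 12), (13, 18)])
v14: WRITE b=5  (b history now [(7, 33), (8, 10), (12, 0), (14, 5)])
v15: WRITE a=28  (a history now [(2, 2), (3, 21), (5, 40), (10, 12), (13, 18), (15, 28)])
v16: WRITE b=29  (b history now [(7, 33), (8, 10), (12, 0), (14, 5), (16, 29)])
v17: WRITE b=33  (b history now [(7, 33), (8, 10), (12, 0), (14, 5), (16, 29), (17, 33)])
v18: WRITE c=36  (c history now [(1, 32), (4, 11), (6, 17), (9, 19), (11, 17), (18, 36)])
v19: WRITE a=36  (a history now [(2, 2), (3, 21), (5, 40), (10, 12), (13, 18), (15, 28), (19, 36)])
Read results in order: ['NONE', 'NONE', '11', 'NONE', '2']
NONE count = 3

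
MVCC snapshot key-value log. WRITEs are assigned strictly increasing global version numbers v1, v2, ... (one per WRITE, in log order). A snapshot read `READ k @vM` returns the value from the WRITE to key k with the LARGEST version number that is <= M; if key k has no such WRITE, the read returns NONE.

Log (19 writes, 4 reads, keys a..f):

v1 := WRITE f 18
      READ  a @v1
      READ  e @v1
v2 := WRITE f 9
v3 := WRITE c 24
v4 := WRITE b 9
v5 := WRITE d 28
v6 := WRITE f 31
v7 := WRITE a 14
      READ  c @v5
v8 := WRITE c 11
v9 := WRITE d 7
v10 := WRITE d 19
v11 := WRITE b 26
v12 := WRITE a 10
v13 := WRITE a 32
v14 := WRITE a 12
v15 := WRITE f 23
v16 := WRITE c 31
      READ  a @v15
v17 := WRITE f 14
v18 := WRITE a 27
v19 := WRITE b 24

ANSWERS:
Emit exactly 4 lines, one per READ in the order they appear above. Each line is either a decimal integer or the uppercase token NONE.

v1: WRITE f=18  (f history now [(1, 18)])
READ a @v1: history=[] -> no version <= 1 -> NONE
READ e @v1: history=[] -> no version <= 1 -> NONE
v2: WRITE f=9  (f history now [(1, 18), (2, 9)])
v3: WRITE c=24  (c history now [(3, 24)])
v4: WRITE b=9  (b history now [(4, 9)])
v5: WRITE d=28  (d history now [(5, 28)])
v6: WRITE f=31  (f history now [(1, 18), (2, 9), (6, 31)])
v7: WRITE a=14  (a history now [(7, 14)])
READ c @v5: history=[(3, 24)] -> pick v3 -> 24
v8: WRITE c=11  (c history now [(3, 24), (8, 11)])
v9: WRITE d=7  (d history now [(5, 28), (9, 7)])
v10: WRITE d=19  (d history now [(5, 28), (9, 7), (10, 19)])
v11: WRITE b=26  (b history now [(4, 9), (11, 26)])
v12: WRITE a=10  (a history now [(7, 14), (12, 10)])
v13: WRITE a=32  (a history now [(7, 14), (12, 10), (13, 32)])
v14: WRITE a=12  (a history now [(7, 14), (12, 10), (13, 32), (14, 12)])
v15: WRITE f=23  (f history now [(1, 18), (2, 9), (6, 31), (15, 23)])
v16: WRITE c=31  (c history now [(3, 24), (8, 11), (16, 31)])
READ a @v15: history=[(7, 14), (12, 10), (13, 32), (14, 12)] -> pick v14 -> 12
v17: WRITE f=14  (f history now [(1, 18), (2, 9), (6, 31), (15, 23), (17, 14)])
v18: WRITE a=27  (a history now [(7, 14), (12, 10), (13, 32), (14, 12), (18, 27)])
v19: WRITE b=24  (b history now [(4, 9), (11, 26), (19, 24)])

Answer: NONE
NONE
24
12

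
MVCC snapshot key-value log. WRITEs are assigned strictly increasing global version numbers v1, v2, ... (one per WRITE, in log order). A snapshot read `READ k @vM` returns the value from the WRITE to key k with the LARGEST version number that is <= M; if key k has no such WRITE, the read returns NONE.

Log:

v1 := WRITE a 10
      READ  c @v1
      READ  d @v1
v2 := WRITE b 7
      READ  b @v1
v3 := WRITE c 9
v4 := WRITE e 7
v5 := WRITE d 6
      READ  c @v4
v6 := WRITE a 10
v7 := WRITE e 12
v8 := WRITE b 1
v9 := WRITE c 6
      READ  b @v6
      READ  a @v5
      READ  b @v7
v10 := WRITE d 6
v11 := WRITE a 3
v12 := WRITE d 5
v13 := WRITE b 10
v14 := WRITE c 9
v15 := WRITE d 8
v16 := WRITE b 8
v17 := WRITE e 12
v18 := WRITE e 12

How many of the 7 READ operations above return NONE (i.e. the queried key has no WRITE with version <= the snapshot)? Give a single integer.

Answer: 3

Derivation:
v1: WRITE a=10  (a history now [(1, 10)])
READ c @v1: history=[] -> no version <= 1 -> NONE
READ d @v1: history=[] -> no version <= 1 -> NONE
v2: WRITE b=7  (b history now [(2, 7)])
READ b @v1: history=[(2, 7)] -> no version <= 1 -> NONE
v3: WRITE c=9  (c history now [(3, 9)])
v4: WRITE e=7  (e history now [(4, 7)])
v5: WRITE d=6  (d history now [(5, 6)])
READ c @v4: history=[(3, 9)] -> pick v3 -> 9
v6: WRITE a=10  (a history now [(1, 10), (6, 10)])
v7: WRITE e=12  (e history now [(4, 7), (7, 12)])
v8: WRITE b=1  (b history now [(2, 7), (8, 1)])
v9: WRITE c=6  (c history now [(3, 9), (9, 6)])
READ b @v6: history=[(2, 7), (8, 1)] -> pick v2 -> 7
READ a @v5: history=[(1, 10), (6, 10)] -> pick v1 -> 10
READ b @v7: history=[(2, 7), (8, 1)] -> pick v2 -> 7
v10: WRITE d=6  (d history now [(5, 6), (10, 6)])
v11: WRITE a=3  (a history now [(1, 10), (6, 10), (11, 3)])
v12: WRITE d=5  (d history now [(5, 6), (10, 6), (12, 5)])
v13: WRITE b=10  (b history now [(2, 7), (8, 1), (13, 10)])
v14: WRITE c=9  (c history now [(3, 9), (9, 6), (14, 9)])
v15: WRITE d=8  (d history now [(5, 6), (10, 6), (12, 5), (15, 8)])
v16: WRITE b=8  (b history now [(2, 7), (8, 1), (13, 10), (16, 8)])
v17: WRITE e=12  (e history now [(4, 7), (7, 12), (17, 12)])
v18: WRITE e=12  (e history now [(4, 7), (7, 12), (17, 12), (18, 12)])
Read results in order: ['NONE', 'NONE', 'NONE', '9', '7', '10', '7']
NONE count = 3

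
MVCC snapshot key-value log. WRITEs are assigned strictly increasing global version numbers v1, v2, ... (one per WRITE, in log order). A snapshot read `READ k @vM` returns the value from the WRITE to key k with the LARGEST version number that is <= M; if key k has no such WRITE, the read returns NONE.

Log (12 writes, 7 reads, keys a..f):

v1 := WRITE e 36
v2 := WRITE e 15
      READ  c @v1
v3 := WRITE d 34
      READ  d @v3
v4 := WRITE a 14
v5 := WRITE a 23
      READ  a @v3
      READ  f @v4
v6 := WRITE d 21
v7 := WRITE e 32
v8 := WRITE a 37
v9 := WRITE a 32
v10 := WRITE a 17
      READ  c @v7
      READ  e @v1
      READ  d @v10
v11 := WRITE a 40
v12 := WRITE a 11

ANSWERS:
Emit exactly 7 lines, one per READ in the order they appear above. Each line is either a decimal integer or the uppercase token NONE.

Answer: NONE
34
NONE
NONE
NONE
36
21

Derivation:
v1: WRITE e=36  (e history now [(1, 36)])
v2: WRITE e=15  (e history now [(1, 36), (2, 15)])
READ c @v1: history=[] -> no version <= 1 -> NONE
v3: WRITE d=34  (d history now [(3, 34)])
READ d @v3: history=[(3, 34)] -> pick v3 -> 34
v4: WRITE a=14  (a history now [(4, 14)])
v5: WRITE a=23  (a history now [(4, 14), (5, 23)])
READ a @v3: history=[(4, 14), (5, 23)] -> no version <= 3 -> NONE
READ f @v4: history=[] -> no version <= 4 -> NONE
v6: WRITE d=21  (d history now [(3, 34), (6, 21)])
v7: WRITE e=32  (e history now [(1, 36), (2, 15), (7, 32)])
v8: WRITE a=37  (a history now [(4, 14), (5, 23), (8, 37)])
v9: WRITE a=32  (a history now [(4, 14), (5, 23), (8, 37), (9, 32)])
v10: WRITE a=17  (a history now [(4, 14), (5, 23), (8, 37), (9, 32), (10, 17)])
READ c @v7: history=[] -> no version <= 7 -> NONE
READ e @v1: history=[(1, 36), (2, 15), (7, 32)] -> pick v1 -> 36
READ d @v10: history=[(3, 34), (6, 21)] -> pick v6 -> 21
v11: WRITE a=40  (a history now [(4, 14), (5, 23), (8, 37), (9, 32), (10, 17), (11, 40)])
v12: WRITE a=11  (a history now [(4, 14), (5, 23), (8, 37), (9, 32), (10, 17), (11, 40), (12, 11)])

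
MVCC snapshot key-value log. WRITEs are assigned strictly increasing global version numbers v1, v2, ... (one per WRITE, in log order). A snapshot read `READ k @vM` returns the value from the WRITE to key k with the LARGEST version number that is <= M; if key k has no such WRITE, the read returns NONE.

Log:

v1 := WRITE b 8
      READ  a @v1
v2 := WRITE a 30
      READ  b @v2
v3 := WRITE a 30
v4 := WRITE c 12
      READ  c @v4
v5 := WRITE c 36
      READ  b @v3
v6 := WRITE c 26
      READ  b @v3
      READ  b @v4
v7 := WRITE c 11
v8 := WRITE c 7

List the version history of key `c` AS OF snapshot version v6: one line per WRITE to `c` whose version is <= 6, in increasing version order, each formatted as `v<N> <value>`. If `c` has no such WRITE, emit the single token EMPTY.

Scan writes for key=c with version <= 6:
  v1 WRITE b 8 -> skip
  v2 WRITE a 30 -> skip
  v3 WRITE a 30 -> skip
  v4 WRITE c 12 -> keep
  v5 WRITE c 36 -> keep
  v6 WRITE c 26 -> keep
  v7 WRITE c 11 -> drop (> snap)
  v8 WRITE c 7 -> drop (> snap)
Collected: [(4, 12), (5, 36), (6, 26)]

Answer: v4 12
v5 36
v6 26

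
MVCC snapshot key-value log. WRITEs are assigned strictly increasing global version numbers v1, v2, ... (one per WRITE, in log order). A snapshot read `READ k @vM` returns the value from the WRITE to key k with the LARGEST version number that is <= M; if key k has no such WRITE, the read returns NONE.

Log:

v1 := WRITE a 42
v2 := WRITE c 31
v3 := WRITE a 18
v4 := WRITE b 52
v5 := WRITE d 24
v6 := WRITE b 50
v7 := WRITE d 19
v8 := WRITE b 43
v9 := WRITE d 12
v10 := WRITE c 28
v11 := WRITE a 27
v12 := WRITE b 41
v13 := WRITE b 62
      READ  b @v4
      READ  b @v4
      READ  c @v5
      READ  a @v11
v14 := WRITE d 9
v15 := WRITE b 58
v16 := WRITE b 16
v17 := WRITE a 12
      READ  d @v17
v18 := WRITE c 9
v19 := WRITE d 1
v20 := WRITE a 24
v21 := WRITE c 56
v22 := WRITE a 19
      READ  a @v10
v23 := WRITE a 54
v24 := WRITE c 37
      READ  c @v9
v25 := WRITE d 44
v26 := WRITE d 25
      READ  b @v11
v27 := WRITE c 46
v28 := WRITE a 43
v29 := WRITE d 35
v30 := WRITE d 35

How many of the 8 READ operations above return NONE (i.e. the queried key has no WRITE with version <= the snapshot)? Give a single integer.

v1: WRITE a=42  (a history now [(1, 42)])
v2: WRITE c=31  (c history now [(2, 31)])
v3: WRITE a=18  (a history now [(1, 42), (3, 18)])
v4: WRITE b=52  (b history now [(4, 52)])
v5: WRITE d=24  (d history now [(5, 24)])
v6: WRITE b=50  (b history now [(4, 52), (6, 50)])
v7: WRITE d=19  (d history now [(5, 24), (7, 19)])
v8: WRITE b=43  (b history now [(4, 52), (6, 50), (8, 43)])
v9: WRITE d=12  (d history now [(5, 24), (7, 19), (9, 12)])
v10: WRITE c=28  (c history now [(2, 31), (10, 28)])
v11: WRITE a=27  (a history now [(1, 42), (3, 18), (11, 27)])
v12: WRITE b=41  (b history now [(4, 52), (6, 50), (8, 43), (12, 41)])
v13: WRITE b=62  (b history now [(4, 52), (6, 50), (8, 43), (12, 41), (13, 62)])
READ b @v4: history=[(4, 52), (6, 50), (8, 43), (12, 41), (13, 62)] -> pick v4 -> 52
READ b @v4: history=[(4, 52), (6, 50), (8, 43), (12, 41), (13, 62)] -> pick v4 -> 52
READ c @v5: history=[(2, 31), (10, 28)] -> pick v2 -> 31
READ a @v11: history=[(1, 42), (3, 18), (11, 27)] -> pick v11 -> 27
v14: WRITE d=9  (d history now [(5, 24), (7, 19), (9, 12), (14, 9)])
v15: WRITE b=58  (b history now [(4, 52), (6, 50), (8, 43), (12, 41), (13, 62), (15, 58)])
v16: WRITE b=16  (b history now [(4, 52), (6, 50), (8, 43), (12, 41), (13, 62), (15, 58), (16, 16)])
v17: WRITE a=12  (a history now [(1, 42), (3, 18), (11, 27), (17, 12)])
READ d @v17: history=[(5, 24), (7, 19), (9, 12), (14, 9)] -> pick v14 -> 9
v18: WRITE c=9  (c history now [(2, 31), (10, 28), (18, 9)])
v19: WRITE d=1  (d history now [(5, 24), (7, 19), (9, 12), (14, 9), (19, 1)])
v20: WRITE a=24  (a history now [(1, 42), (3, 18), (11, 27), (17, 12), (20, 24)])
v21: WRITE c=56  (c history now [(2, 31), (10, 28), (18, 9), (21, 56)])
v22: WRITE a=19  (a history now [(1, 42), (3, 18), (11, 27), (17, 12), (20, 24), (22, 19)])
READ a @v10: history=[(1, 42), (3, 18), (11, 27), (17, 12), (20, 24), (22, 19)] -> pick v3 -> 18
v23: WRITE a=54  (a history now [(1, 42), (3, 18), (11, 27), (17, 12), (20, 24), (22, 19), (23, 54)])
v24: WRITE c=37  (c history now [(2, 31), (10, 28), (18, 9), (21, 56), (24, 37)])
READ c @v9: history=[(2, 31), (10, 28), (18, 9), (21, 56), (24, 37)] -> pick v2 -> 31
v25: WRITE d=44  (d history now [(5, 24), (7, 19), (9, 12), (14, 9), (19, 1), (25, 44)])
v26: WRITE d=25  (d history now [(5, 24), (7, 19), (9, 12), (14, 9), (19, 1), (25, 44), (26, 25)])
READ b @v11: history=[(4, 52), (6, 50), (8, 43), (12, 41), (13, 62), (15, 58), (16, 16)] -> pick v8 -> 43
v27: WRITE c=46  (c history now [(2, 31), (10, 28), (18, 9), (21, 56), (24, 37), (27, 46)])
v28: WRITE a=43  (a history now [(1, 42), (3, 18), (11, 27), (17, 12), (20, 24), (22, 19), (23, 54), (28, 43)])
v29: WRITE d=35  (d history now [(5, 24), (7, 19), (9, 12), (14, 9), (19, 1), (25, 44), (26, 25), (29, 35)])
v30: WRITE d=35  (d history now [(5, 24), (7, 19), (9, 12), (14, 9), (19, 1), (25, 44), (26, 25), (29, 35), (30, 35)])
Read results in order: ['52', '52', '31', '27', '9', '18', '31', '43']
NONE count = 0

Answer: 0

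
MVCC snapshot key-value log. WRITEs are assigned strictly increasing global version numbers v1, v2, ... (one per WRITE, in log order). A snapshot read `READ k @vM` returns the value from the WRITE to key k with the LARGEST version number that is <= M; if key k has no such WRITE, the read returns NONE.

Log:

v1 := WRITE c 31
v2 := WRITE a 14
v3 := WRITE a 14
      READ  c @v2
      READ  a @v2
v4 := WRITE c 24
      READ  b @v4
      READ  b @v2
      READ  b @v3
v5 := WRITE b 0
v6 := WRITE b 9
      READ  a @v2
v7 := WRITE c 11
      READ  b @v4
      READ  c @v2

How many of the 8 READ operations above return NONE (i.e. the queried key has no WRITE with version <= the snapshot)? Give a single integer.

Answer: 4

Derivation:
v1: WRITE c=31  (c history now [(1, 31)])
v2: WRITE a=14  (a history now [(2, 14)])
v3: WRITE a=14  (a history now [(2, 14), (3, 14)])
READ c @v2: history=[(1, 31)] -> pick v1 -> 31
READ a @v2: history=[(2, 14), (3, 14)] -> pick v2 -> 14
v4: WRITE c=24  (c history now [(1, 31), (4, 24)])
READ b @v4: history=[] -> no version <= 4 -> NONE
READ b @v2: history=[] -> no version <= 2 -> NONE
READ b @v3: history=[] -> no version <= 3 -> NONE
v5: WRITE b=0  (b history now [(5, 0)])
v6: WRITE b=9  (b history now [(5, 0), (6, 9)])
READ a @v2: history=[(2, 14), (3, 14)] -> pick v2 -> 14
v7: WRITE c=11  (c history now [(1, 31), (4, 24), (7, 11)])
READ b @v4: history=[(5, 0), (6, 9)] -> no version <= 4 -> NONE
READ c @v2: history=[(1, 31), (4, 24), (7, 11)] -> pick v1 -> 31
Read results in order: ['31', '14', 'NONE', 'NONE', 'NONE', '14', 'NONE', '31']
NONE count = 4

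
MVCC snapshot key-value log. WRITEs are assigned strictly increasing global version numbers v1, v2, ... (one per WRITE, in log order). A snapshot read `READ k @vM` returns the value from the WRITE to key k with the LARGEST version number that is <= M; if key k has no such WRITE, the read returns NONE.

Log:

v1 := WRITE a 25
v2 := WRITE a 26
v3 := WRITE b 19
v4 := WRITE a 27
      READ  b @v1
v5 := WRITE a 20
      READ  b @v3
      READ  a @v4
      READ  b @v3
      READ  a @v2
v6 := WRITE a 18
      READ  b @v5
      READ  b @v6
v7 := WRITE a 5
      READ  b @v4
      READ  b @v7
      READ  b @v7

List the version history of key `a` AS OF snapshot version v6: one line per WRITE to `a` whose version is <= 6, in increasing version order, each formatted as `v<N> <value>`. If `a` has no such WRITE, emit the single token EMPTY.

Scan writes for key=a with version <= 6:
  v1 WRITE a 25 -> keep
  v2 WRITE a 26 -> keep
  v3 WRITE b 19 -> skip
  v4 WRITE a 27 -> keep
  v5 WRITE a 20 -> keep
  v6 WRITE a 18 -> keep
  v7 WRITE a 5 -> drop (> snap)
Collected: [(1, 25), (2, 26), (4, 27), (5, 20), (6, 18)]

Answer: v1 25
v2 26
v4 27
v5 20
v6 18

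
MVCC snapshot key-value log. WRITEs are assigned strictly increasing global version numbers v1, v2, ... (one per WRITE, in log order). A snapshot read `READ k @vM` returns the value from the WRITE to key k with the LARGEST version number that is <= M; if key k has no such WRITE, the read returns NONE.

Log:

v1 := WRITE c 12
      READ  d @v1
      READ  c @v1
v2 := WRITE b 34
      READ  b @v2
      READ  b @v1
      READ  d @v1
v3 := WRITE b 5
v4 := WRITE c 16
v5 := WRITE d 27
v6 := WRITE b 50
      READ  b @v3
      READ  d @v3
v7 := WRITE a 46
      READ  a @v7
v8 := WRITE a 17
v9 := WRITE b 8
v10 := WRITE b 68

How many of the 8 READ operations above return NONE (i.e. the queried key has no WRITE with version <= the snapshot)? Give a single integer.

v1: WRITE c=12  (c history now [(1, 12)])
READ d @v1: history=[] -> no version <= 1 -> NONE
READ c @v1: history=[(1, 12)] -> pick v1 -> 12
v2: WRITE b=34  (b history now [(2, 34)])
READ b @v2: history=[(2, 34)] -> pick v2 -> 34
READ b @v1: history=[(2, 34)] -> no version <= 1 -> NONE
READ d @v1: history=[] -> no version <= 1 -> NONE
v3: WRITE b=5  (b history now [(2, 34), (3, 5)])
v4: WRITE c=16  (c history now [(1, 12), (4, 16)])
v5: WRITE d=27  (d history now [(5, 27)])
v6: WRITE b=50  (b history now [(2, 34), (3, 5), (6, 50)])
READ b @v3: history=[(2, 34), (3, 5), (6, 50)] -> pick v3 -> 5
READ d @v3: history=[(5, 27)] -> no version <= 3 -> NONE
v7: WRITE a=46  (a history now [(7, 46)])
READ a @v7: history=[(7, 46)] -> pick v7 -> 46
v8: WRITE a=17  (a history now [(7, 46), (8, 17)])
v9: WRITE b=8  (b history now [(2, 34), (3, 5), (6, 50), (9, 8)])
v10: WRITE b=68  (b history now [(2, 34), (3, 5), (6, 50), (9, 8), (10, 68)])
Read results in order: ['NONE', '12', '34', 'NONE', 'NONE', '5', 'NONE', '46']
NONE count = 4

Answer: 4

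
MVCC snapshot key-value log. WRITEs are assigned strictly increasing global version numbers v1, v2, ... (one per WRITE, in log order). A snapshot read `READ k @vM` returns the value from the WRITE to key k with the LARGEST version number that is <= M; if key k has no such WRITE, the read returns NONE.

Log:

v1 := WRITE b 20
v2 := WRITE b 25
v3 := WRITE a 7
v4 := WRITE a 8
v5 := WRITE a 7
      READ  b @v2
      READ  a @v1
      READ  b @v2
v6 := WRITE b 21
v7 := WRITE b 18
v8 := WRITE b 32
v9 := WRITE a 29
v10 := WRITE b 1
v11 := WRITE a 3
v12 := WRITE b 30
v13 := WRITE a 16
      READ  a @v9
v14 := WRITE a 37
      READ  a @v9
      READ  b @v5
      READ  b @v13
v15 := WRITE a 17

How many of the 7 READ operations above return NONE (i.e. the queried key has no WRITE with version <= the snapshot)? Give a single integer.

Answer: 1

Derivation:
v1: WRITE b=20  (b history now [(1, 20)])
v2: WRITE b=25  (b history now [(1, 20), (2, 25)])
v3: WRITE a=7  (a history now [(3, 7)])
v4: WRITE a=8  (a history now [(3, 7), (4, 8)])
v5: WRITE a=7  (a history now [(3, 7), (4, 8), (5, 7)])
READ b @v2: history=[(1, 20), (2, 25)] -> pick v2 -> 25
READ a @v1: history=[(3, 7), (4, 8), (5, 7)] -> no version <= 1 -> NONE
READ b @v2: history=[(1, 20), (2, 25)] -> pick v2 -> 25
v6: WRITE b=21  (b history now [(1, 20), (2, 25), (6, 21)])
v7: WRITE b=18  (b history now [(1, 20), (2, 25), (6, 21), (7, 18)])
v8: WRITE b=32  (b history now [(1, 20), (2, 25), (6, 21), (7, 18), (8, 32)])
v9: WRITE a=29  (a history now [(3, 7), (4, 8), (5, 7), (9, 29)])
v10: WRITE b=1  (b history now [(1, 20), (2, 25), (6, 21), (7, 18), (8, 32), (10, 1)])
v11: WRITE a=3  (a history now [(3, 7), (4, 8), (5, 7), (9, 29), (11, 3)])
v12: WRITE b=30  (b history now [(1, 20), (2, 25), (6, 21), (7, 18), (8, 32), (10, 1), (12, 30)])
v13: WRITE a=16  (a history now [(3, 7), (4, 8), (5, 7), (9, 29), (11, 3), (13, 16)])
READ a @v9: history=[(3, 7), (4, 8), (5, 7), (9, 29), (11, 3), (13, 16)] -> pick v9 -> 29
v14: WRITE a=37  (a history now [(3, 7), (4, 8), (5, 7), (9, 29), (11, 3), (13, 16), (14, 37)])
READ a @v9: history=[(3, 7), (4, 8), (5, 7), (9, 29), (11, 3), (13, 16), (14, 37)] -> pick v9 -> 29
READ b @v5: history=[(1, 20), (2, 25), (6, 21), (7, 18), (8, 32), (10, 1), (12, 30)] -> pick v2 -> 25
READ b @v13: history=[(1, 20), (2, 25), (6, 21), (7, 18), (8, 32), (10, 1), (12, 30)] -> pick v12 -> 30
v15: WRITE a=17  (a history now [(3, 7), (4, 8), (5, 7), (9, 29), (11, 3), (13, 16), (14, 37), (15, 17)])
Read results in order: ['25', 'NONE', '25', '29', '29', '25', '30']
NONE count = 1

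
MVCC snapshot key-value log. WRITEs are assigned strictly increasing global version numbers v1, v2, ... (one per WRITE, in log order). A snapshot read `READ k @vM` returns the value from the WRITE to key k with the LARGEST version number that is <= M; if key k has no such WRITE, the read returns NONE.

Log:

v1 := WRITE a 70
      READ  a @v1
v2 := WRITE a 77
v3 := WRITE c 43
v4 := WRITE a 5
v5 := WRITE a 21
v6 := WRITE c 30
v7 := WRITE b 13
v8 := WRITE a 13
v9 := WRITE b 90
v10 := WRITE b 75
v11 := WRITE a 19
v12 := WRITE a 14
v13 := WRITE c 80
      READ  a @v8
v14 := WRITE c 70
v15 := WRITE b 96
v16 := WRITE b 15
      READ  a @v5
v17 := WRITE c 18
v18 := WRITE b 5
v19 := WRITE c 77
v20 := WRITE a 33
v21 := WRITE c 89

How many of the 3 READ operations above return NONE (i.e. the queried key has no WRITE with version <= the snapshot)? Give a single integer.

Answer: 0

Derivation:
v1: WRITE a=70  (a history now [(1, 70)])
READ a @v1: history=[(1, 70)] -> pick v1 -> 70
v2: WRITE a=77  (a history now [(1, 70), (2, 77)])
v3: WRITE c=43  (c history now [(3, 43)])
v4: WRITE a=5  (a history now [(1, 70), (2, 77), (4, 5)])
v5: WRITE a=21  (a history now [(1, 70), (2, 77), (4, 5), (5, 21)])
v6: WRITE c=30  (c history now [(3, 43), (6, 30)])
v7: WRITE b=13  (b history now [(7, 13)])
v8: WRITE a=13  (a history now [(1, 70), (2, 77), (4, 5), (5, 21), (8, 13)])
v9: WRITE b=90  (b history now [(7, 13), (9, 90)])
v10: WRITE b=75  (b history now [(7, 13), (9, 90), (10, 75)])
v11: WRITE a=19  (a history now [(1, 70), (2, 77), (4, 5), (5, 21), (8, 13), (11, 19)])
v12: WRITE a=14  (a history now [(1, 70), (2, 77), (4, 5), (5, 21), (8, 13), (11, 19), (12, 14)])
v13: WRITE c=80  (c history now [(3, 43), (6, 30), (13, 80)])
READ a @v8: history=[(1, 70), (2, 77), (4, 5), (5, 21), (8, 13), (11, 19), (12, 14)] -> pick v8 -> 13
v14: WRITE c=70  (c history now [(3, 43), (6, 30), (13, 80), (14, 70)])
v15: WRITE b=96  (b history now [(7, 13), (9, 90), (10, 75), (15, 96)])
v16: WRITE b=15  (b history now [(7, 13), (9, 90), (10, 75), (15, 96), (16, 15)])
READ a @v5: history=[(1, 70), (2, 77), (4, 5), (5, 21), (8, 13), (11, 19), (12, 14)] -> pick v5 -> 21
v17: WRITE c=18  (c history now [(3, 43), (6, 30), (13, 80), (14, 70), (17, 18)])
v18: WRITE b=5  (b history now [(7, 13), (9, 90), (10, 75), (15, 96), (16, 15), (18, 5)])
v19: WRITE c=77  (c history now [(3, 43), (6, 30), (13, 80), (14, 70), (17, 18), (19, 77)])
v20: WRITE a=33  (a history now [(1, 70), (2, 77), (4, 5), (5, 21), (8, 13), (11, 19), (12, 14), (20, 33)])
v21: WRITE c=89  (c history now [(3, 43), (6, 30), (13, 80), (14, 70), (17, 18), (19, 77), (21, 89)])
Read results in order: ['70', '13', '21']
NONE count = 0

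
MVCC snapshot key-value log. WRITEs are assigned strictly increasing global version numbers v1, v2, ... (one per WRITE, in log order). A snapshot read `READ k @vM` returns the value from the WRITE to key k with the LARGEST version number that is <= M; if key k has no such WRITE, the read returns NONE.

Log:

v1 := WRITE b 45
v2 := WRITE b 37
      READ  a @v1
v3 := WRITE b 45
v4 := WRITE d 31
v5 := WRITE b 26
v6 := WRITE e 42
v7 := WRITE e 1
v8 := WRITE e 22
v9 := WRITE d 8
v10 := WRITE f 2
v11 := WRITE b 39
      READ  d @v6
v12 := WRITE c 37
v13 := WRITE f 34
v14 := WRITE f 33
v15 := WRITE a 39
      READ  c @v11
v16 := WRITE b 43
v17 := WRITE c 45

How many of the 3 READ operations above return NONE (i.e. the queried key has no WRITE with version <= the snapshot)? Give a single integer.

Answer: 2

Derivation:
v1: WRITE b=45  (b history now [(1, 45)])
v2: WRITE b=37  (b history now [(1, 45), (2, 37)])
READ a @v1: history=[] -> no version <= 1 -> NONE
v3: WRITE b=45  (b history now [(1, 45), (2, 37), (3, 45)])
v4: WRITE d=31  (d history now [(4, 31)])
v5: WRITE b=26  (b history now [(1, 45), (2, 37), (3, 45), (5, 26)])
v6: WRITE e=42  (e history now [(6, 42)])
v7: WRITE e=1  (e history now [(6, 42), (7, 1)])
v8: WRITE e=22  (e history now [(6, 42), (7, 1), (8, 22)])
v9: WRITE d=8  (d history now [(4, 31), (9, 8)])
v10: WRITE f=2  (f history now [(10, 2)])
v11: WRITE b=39  (b history now [(1, 45), (2, 37), (3, 45), (5, 26), (11, 39)])
READ d @v6: history=[(4, 31), (9, 8)] -> pick v4 -> 31
v12: WRITE c=37  (c history now [(12, 37)])
v13: WRITE f=34  (f history now [(10, 2), (13, 34)])
v14: WRITE f=33  (f history now [(10, 2), (13, 34), (14, 33)])
v15: WRITE a=39  (a history now [(15, 39)])
READ c @v11: history=[(12, 37)] -> no version <= 11 -> NONE
v16: WRITE b=43  (b history now [(1, 45), (2, 37), (3, 45), (5, 26), (11, 39), (16, 43)])
v17: WRITE c=45  (c history now [(12, 37), (17, 45)])
Read results in order: ['NONE', '31', 'NONE']
NONE count = 2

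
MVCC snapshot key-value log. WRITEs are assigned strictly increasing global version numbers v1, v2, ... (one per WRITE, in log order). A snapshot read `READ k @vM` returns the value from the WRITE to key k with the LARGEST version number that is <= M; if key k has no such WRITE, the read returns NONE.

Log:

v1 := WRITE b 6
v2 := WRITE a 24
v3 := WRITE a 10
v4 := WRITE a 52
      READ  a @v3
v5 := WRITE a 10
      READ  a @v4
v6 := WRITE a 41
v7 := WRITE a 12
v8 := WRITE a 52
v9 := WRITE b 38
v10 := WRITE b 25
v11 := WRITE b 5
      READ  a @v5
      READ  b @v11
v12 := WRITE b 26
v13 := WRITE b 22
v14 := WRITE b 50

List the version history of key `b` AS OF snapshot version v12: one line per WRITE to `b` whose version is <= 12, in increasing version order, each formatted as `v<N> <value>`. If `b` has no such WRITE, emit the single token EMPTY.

Scan writes for key=b with version <= 12:
  v1 WRITE b 6 -> keep
  v2 WRITE a 24 -> skip
  v3 WRITE a 10 -> skip
  v4 WRITE a 52 -> skip
  v5 WRITE a 10 -> skip
  v6 WRITE a 41 -> skip
  v7 WRITE a 12 -> skip
  v8 WRITE a 52 -> skip
  v9 WRITE b 38 -> keep
  v10 WRITE b 25 -> keep
  v11 WRITE b 5 -> keep
  v12 WRITE b 26 -> keep
  v13 WRITE b 22 -> drop (> snap)
  v14 WRITE b 50 -> drop (> snap)
Collected: [(1, 6), (9, 38), (10, 25), (11, 5), (12, 26)]

Answer: v1 6
v9 38
v10 25
v11 5
v12 26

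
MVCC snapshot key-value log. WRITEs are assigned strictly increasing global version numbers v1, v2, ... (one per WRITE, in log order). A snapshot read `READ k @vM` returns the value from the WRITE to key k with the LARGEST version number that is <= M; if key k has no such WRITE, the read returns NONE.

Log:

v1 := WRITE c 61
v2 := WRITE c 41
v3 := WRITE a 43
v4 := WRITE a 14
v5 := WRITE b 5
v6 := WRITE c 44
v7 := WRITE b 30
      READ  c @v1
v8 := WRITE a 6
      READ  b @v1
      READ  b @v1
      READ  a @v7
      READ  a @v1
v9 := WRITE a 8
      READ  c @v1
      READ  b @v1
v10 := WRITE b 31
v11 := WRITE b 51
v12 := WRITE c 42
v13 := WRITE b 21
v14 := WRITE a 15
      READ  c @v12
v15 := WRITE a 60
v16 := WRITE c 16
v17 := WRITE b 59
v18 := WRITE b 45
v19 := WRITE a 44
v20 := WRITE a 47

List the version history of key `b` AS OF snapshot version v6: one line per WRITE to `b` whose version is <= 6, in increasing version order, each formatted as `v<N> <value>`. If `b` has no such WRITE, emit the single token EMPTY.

Scan writes for key=b with version <= 6:
  v1 WRITE c 61 -> skip
  v2 WRITE c 41 -> skip
  v3 WRITE a 43 -> skip
  v4 WRITE a 14 -> skip
  v5 WRITE b 5 -> keep
  v6 WRITE c 44 -> skip
  v7 WRITE b 30 -> drop (> snap)
  v8 WRITE a 6 -> skip
  v9 WRITE a 8 -> skip
  v10 WRITE b 31 -> drop (> snap)
  v11 WRITE b 51 -> drop (> snap)
  v12 WRITE c 42 -> skip
  v13 WRITE b 21 -> drop (> snap)
  v14 WRITE a 15 -> skip
  v15 WRITE a 60 -> skip
  v16 WRITE c 16 -> skip
  v17 WRITE b 59 -> drop (> snap)
  v18 WRITE b 45 -> drop (> snap)
  v19 WRITE a 44 -> skip
  v20 WRITE a 47 -> skip
Collected: [(5, 5)]

Answer: v5 5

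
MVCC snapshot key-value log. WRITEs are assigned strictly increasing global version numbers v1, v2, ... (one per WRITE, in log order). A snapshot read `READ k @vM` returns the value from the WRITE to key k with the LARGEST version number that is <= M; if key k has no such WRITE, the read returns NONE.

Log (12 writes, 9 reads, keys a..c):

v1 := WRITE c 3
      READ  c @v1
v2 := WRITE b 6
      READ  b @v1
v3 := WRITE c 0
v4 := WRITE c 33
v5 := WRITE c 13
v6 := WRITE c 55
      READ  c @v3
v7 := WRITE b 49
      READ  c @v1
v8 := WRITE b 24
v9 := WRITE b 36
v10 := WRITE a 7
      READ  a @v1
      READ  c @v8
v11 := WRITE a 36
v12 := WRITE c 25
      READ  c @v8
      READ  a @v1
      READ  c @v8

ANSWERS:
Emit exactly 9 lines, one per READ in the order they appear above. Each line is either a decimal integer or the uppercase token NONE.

Answer: 3
NONE
0
3
NONE
55
55
NONE
55

Derivation:
v1: WRITE c=3  (c history now [(1, 3)])
READ c @v1: history=[(1, 3)] -> pick v1 -> 3
v2: WRITE b=6  (b history now [(2, 6)])
READ b @v1: history=[(2, 6)] -> no version <= 1 -> NONE
v3: WRITE c=0  (c history now [(1, 3), (3, 0)])
v4: WRITE c=33  (c history now [(1, 3), (3, 0), (4, 33)])
v5: WRITE c=13  (c history now [(1, 3), (3, 0), (4, 33), (5, 13)])
v6: WRITE c=55  (c history now [(1, 3), (3, 0), (4, 33), (5, 13), (6, 55)])
READ c @v3: history=[(1, 3), (3, 0), (4, 33), (5, 13), (6, 55)] -> pick v3 -> 0
v7: WRITE b=49  (b history now [(2, 6), (7, 49)])
READ c @v1: history=[(1, 3), (3, 0), (4, 33), (5, 13), (6, 55)] -> pick v1 -> 3
v8: WRITE b=24  (b history now [(2, 6), (7, 49), (8, 24)])
v9: WRITE b=36  (b history now [(2, 6), (7, 49), (8, 24), (9, 36)])
v10: WRITE a=7  (a history now [(10, 7)])
READ a @v1: history=[(10, 7)] -> no version <= 1 -> NONE
READ c @v8: history=[(1, 3), (3, 0), (4, 33), (5, 13), (6, 55)] -> pick v6 -> 55
v11: WRITE a=36  (a history now [(10, 7), (11, 36)])
v12: WRITE c=25  (c history now [(1, 3), (3, 0), (4, 33), (5, 13), (6, 55), (12, 25)])
READ c @v8: history=[(1, 3), (3, 0), (4, 33), (5, 13), (6, 55), (12, 25)] -> pick v6 -> 55
READ a @v1: history=[(10, 7), (11, 36)] -> no version <= 1 -> NONE
READ c @v8: history=[(1, 3), (3, 0), (4, 33), (5, 13), (6, 55), (12, 25)] -> pick v6 -> 55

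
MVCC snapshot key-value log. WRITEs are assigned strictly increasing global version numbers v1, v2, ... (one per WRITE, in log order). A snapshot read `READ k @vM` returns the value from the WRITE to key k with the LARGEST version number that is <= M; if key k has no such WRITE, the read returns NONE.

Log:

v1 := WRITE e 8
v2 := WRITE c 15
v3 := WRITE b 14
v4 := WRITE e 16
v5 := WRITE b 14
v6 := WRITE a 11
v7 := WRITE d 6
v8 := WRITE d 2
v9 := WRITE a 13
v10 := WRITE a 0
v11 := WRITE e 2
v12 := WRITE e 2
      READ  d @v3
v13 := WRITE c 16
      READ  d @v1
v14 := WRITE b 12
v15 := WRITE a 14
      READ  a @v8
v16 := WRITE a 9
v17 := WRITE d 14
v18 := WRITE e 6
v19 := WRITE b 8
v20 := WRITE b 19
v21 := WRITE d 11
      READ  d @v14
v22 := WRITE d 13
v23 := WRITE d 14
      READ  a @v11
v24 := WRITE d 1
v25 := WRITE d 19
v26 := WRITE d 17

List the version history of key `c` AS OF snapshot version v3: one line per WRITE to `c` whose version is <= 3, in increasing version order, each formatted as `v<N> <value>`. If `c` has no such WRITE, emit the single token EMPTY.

Scan writes for key=c with version <= 3:
  v1 WRITE e 8 -> skip
  v2 WRITE c 15 -> keep
  v3 WRITE b 14 -> skip
  v4 WRITE e 16 -> skip
  v5 WRITE b 14 -> skip
  v6 WRITE a 11 -> skip
  v7 WRITE d 6 -> skip
  v8 WRITE d 2 -> skip
  v9 WRITE a 13 -> skip
  v10 WRITE a 0 -> skip
  v11 WRITE e 2 -> skip
  v12 WRITE e 2 -> skip
  v13 WRITE c 16 -> drop (> snap)
  v14 WRITE b 12 -> skip
  v15 WRITE a 14 -> skip
  v16 WRITE a 9 -> skip
  v17 WRITE d 14 -> skip
  v18 WRITE e 6 -> skip
  v19 WRITE b 8 -> skip
  v20 WRITE b 19 -> skip
  v21 WRITE d 11 -> skip
  v22 WRITE d 13 -> skip
  v23 WRITE d 14 -> skip
  v24 WRITE d 1 -> skip
  v25 WRITE d 19 -> skip
  v26 WRITE d 17 -> skip
Collected: [(2, 15)]

Answer: v2 15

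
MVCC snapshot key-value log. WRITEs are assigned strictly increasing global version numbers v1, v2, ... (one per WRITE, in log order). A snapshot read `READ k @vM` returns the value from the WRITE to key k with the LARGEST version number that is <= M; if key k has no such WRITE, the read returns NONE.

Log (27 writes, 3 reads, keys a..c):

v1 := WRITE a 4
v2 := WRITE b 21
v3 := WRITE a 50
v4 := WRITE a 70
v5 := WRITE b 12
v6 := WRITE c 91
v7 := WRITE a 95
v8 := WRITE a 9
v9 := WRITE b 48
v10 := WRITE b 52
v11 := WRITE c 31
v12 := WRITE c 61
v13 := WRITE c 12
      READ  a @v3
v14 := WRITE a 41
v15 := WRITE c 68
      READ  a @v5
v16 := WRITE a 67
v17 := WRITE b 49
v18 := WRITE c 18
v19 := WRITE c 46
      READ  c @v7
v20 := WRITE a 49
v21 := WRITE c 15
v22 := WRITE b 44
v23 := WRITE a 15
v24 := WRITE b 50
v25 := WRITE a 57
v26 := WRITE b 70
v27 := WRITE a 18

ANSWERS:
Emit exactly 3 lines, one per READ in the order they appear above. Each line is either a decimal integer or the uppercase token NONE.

Answer: 50
70
91

Derivation:
v1: WRITE a=4  (a history now [(1, 4)])
v2: WRITE b=21  (b history now [(2, 21)])
v3: WRITE a=50  (a history now [(1, 4), (3, 50)])
v4: WRITE a=70  (a history now [(1, 4), (3, 50), (4, 70)])
v5: WRITE b=12  (b history now [(2, 21), (5, 12)])
v6: WRITE c=91  (c history now [(6, 91)])
v7: WRITE a=95  (a history now [(1, 4), (3, 50), (4, 70), (7, 95)])
v8: WRITE a=9  (a history now [(1, 4), (3, 50), (4, 70), (7, 95), (8, 9)])
v9: WRITE b=48  (b history now [(2, 21), (5, 12), (9, 48)])
v10: WRITE b=52  (b history now [(2, 21), (5, 12), (9, 48), (10, 52)])
v11: WRITE c=31  (c history now [(6, 91), (11, 31)])
v12: WRITE c=61  (c history now [(6, 91), (11, 31), (12, 61)])
v13: WRITE c=12  (c history now [(6, 91), (11, 31), (12, 61), (13, 12)])
READ a @v3: history=[(1, 4), (3, 50), (4, 70), (7, 95), (8, 9)] -> pick v3 -> 50
v14: WRITE a=41  (a history now [(1, 4), (3, 50), (4, 70), (7, 95), (8, 9), (14, 41)])
v15: WRITE c=68  (c history now [(6, 91), (11, 31), (12, 61), (13, 12), (15, 68)])
READ a @v5: history=[(1, 4), (3, 50), (4, 70), (7, 95), (8, 9), (14, 41)] -> pick v4 -> 70
v16: WRITE a=67  (a history now [(1, 4), (3, 50), (4, 70), (7, 95), (8, 9), (14, 41), (16, 67)])
v17: WRITE b=49  (b history now [(2, 21), (5, 12), (9, 48), (10, 52), (17, 49)])
v18: WRITE c=18  (c history now [(6, 91), (11, 31), (12, 61), (13, 12), (15, 68), (18, 18)])
v19: WRITE c=46  (c history now [(6, 91), (11, 31), (12, 61), (13, 12), (15, 68), (18, 18), (19, 46)])
READ c @v7: history=[(6, 91), (11, 31), (12, 61), (13, 12), (15, 68), (18, 18), (19, 46)] -> pick v6 -> 91
v20: WRITE a=49  (a history now [(1, 4), (3, 50), (4, 70), (7, 95), (8, 9), (14, 41), (16, 67), (20, 49)])
v21: WRITE c=15  (c history now [(6, 91), (11, 31), (12, 61), (13, 12), (15, 68), (18, 18), (19, 46), (21, 15)])
v22: WRITE b=44  (b history now [(2, 21), (5, 12), (9, 48), (10, 52), (17, 49), (22, 44)])
v23: WRITE a=15  (a history now [(1, 4), (3, 50), (4, 70), (7, 95), (8, 9), (14, 41), (16, 67), (20, 49), (23, 15)])
v24: WRITE b=50  (b history now [(2, 21), (5, 12), (9, 48), (10, 52), (17, 49), (22, 44), (24, 50)])
v25: WRITE a=57  (a history now [(1, 4), (3, 50), (4, 70), (7, 95), (8, 9), (14, 41), (16, 67), (20, 49), (23, 15), (25, 57)])
v26: WRITE b=70  (b history now [(2, 21), (5, 12), (9, 48), (10, 52), (17, 49), (22, 44), (24, 50), (26, 70)])
v27: WRITE a=18  (a history now [(1, 4), (3, 50), (4, 70), (7, 95), (8, 9), (14, 41), (16, 67), (20, 49), (23, 15), (25, 57), (27, 18)])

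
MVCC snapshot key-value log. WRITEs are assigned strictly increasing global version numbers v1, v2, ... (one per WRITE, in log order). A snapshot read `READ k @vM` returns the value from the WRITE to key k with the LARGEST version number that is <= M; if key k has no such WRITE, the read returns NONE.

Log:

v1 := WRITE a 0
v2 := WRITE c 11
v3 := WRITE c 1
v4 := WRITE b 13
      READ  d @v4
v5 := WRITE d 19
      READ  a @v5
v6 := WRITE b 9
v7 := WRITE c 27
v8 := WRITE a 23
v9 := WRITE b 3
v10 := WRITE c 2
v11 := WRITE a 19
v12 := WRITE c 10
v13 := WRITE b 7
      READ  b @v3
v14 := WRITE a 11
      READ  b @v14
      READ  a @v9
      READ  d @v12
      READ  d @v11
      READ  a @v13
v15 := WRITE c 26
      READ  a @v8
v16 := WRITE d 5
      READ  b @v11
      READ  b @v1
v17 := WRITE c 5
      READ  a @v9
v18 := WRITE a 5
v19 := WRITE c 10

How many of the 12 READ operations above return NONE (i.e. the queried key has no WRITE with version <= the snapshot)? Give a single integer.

v1: WRITE a=0  (a history now [(1, 0)])
v2: WRITE c=11  (c history now [(2, 11)])
v3: WRITE c=1  (c history now [(2, 11), (3, 1)])
v4: WRITE b=13  (b history now [(4, 13)])
READ d @v4: history=[] -> no version <= 4 -> NONE
v5: WRITE d=19  (d history now [(5, 19)])
READ a @v5: history=[(1, 0)] -> pick v1 -> 0
v6: WRITE b=9  (b history now [(4, 13), (6, 9)])
v7: WRITE c=27  (c history now [(2, 11), (3, 1), (7, 27)])
v8: WRITE a=23  (a history now [(1, 0), (8, 23)])
v9: WRITE b=3  (b history now [(4, 13), (6, 9), (9, 3)])
v10: WRITE c=2  (c history now [(2, 11), (3, 1), (7, 27), (10, 2)])
v11: WRITE a=19  (a history now [(1, 0), (8, 23), (11, 19)])
v12: WRITE c=10  (c history now [(2, 11), (3, 1), (7, 27), (10, 2), (12, 10)])
v13: WRITE b=7  (b history now [(4, 13), (6, 9), (9, 3), (13, 7)])
READ b @v3: history=[(4, 13), (6, 9), (9, 3), (13, 7)] -> no version <= 3 -> NONE
v14: WRITE a=11  (a history now [(1, 0), (8, 23), (11, 19), (14, 11)])
READ b @v14: history=[(4, 13), (6, 9), (9, 3), (13, 7)] -> pick v13 -> 7
READ a @v9: history=[(1, 0), (8, 23), (11, 19), (14, 11)] -> pick v8 -> 23
READ d @v12: history=[(5, 19)] -> pick v5 -> 19
READ d @v11: history=[(5, 19)] -> pick v5 -> 19
READ a @v13: history=[(1, 0), (8, 23), (11, 19), (14, 11)] -> pick v11 -> 19
v15: WRITE c=26  (c history now [(2, 11), (3, 1), (7, 27), (10, 2), (12, 10), (15, 26)])
READ a @v8: history=[(1, 0), (8, 23), (11, 19), (14, 11)] -> pick v8 -> 23
v16: WRITE d=5  (d history now [(5, 19), (16, 5)])
READ b @v11: history=[(4, 13), (6, 9), (9, 3), (13, 7)] -> pick v9 -> 3
READ b @v1: history=[(4, 13), (6, 9), (9, 3), (13, 7)] -> no version <= 1 -> NONE
v17: WRITE c=5  (c history now [(2, 11), (3, 1), (7, 27), (10, 2), (12, 10), (15, 26), (17, 5)])
READ a @v9: history=[(1, 0), (8, 23), (11, 19), (14, 11)] -> pick v8 -> 23
v18: WRITE a=5  (a history now [(1, 0), (8, 23), (11, 19), (14, 11), (18, 5)])
v19: WRITE c=10  (c history now [(2, 11), (3, 1), (7, 27), (10, 2), (12, 10), (15, 26), (17, 5), (19, 10)])
Read results in order: ['NONE', '0', 'NONE', '7', '23', '19', '19', '19', '23', '3', 'NONE', '23']
NONE count = 3

Answer: 3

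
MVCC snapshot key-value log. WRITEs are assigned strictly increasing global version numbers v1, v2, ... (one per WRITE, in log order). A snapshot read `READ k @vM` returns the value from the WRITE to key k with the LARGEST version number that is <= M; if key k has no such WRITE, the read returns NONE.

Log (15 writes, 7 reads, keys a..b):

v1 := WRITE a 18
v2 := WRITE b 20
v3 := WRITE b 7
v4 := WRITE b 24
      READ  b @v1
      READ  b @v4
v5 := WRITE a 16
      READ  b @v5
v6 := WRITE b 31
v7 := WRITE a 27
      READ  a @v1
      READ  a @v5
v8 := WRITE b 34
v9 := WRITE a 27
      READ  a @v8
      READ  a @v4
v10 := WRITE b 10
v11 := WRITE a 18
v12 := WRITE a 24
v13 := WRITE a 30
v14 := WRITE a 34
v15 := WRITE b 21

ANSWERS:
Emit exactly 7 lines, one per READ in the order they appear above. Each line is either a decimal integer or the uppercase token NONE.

v1: WRITE a=18  (a history now [(1, 18)])
v2: WRITE b=20  (b history now [(2, 20)])
v3: WRITE b=7  (b history now [(2, 20), (3, 7)])
v4: WRITE b=24  (b history now [(2, 20), (3, 7), (4, 24)])
READ b @v1: history=[(2, 20), (3, 7), (4, 24)] -> no version <= 1 -> NONE
READ b @v4: history=[(2, 20), (3, 7), (4, 24)] -> pick v4 -> 24
v5: WRITE a=16  (a history now [(1, 18), (5, 16)])
READ b @v5: history=[(2, 20), (3, 7), (4, 24)] -> pick v4 -> 24
v6: WRITE b=31  (b history now [(2, 20), (3, 7), (4, 24), (6, 31)])
v7: WRITE a=27  (a history now [(1, 18), (5, 16), (7, 27)])
READ a @v1: history=[(1, 18), (5, 16), (7, 27)] -> pick v1 -> 18
READ a @v5: history=[(1, 18), (5, 16), (7, 27)] -> pick v5 -> 16
v8: WRITE b=34  (b history now [(2, 20), (3, 7), (4, 24), (6, 31), (8, 34)])
v9: WRITE a=27  (a history now [(1, 18), (5, 16), (7, 27), (9, 27)])
READ a @v8: history=[(1, 18), (5, 16), (7, 27), (9, 27)] -> pick v7 -> 27
READ a @v4: history=[(1, 18), (5, 16), (7, 27), (9, 27)] -> pick v1 -> 18
v10: WRITE b=10  (b history now [(2, 20), (3, 7), (4, 24), (6, 31), (8, 34), (10, 10)])
v11: WRITE a=18  (a history now [(1, 18), (5, 16), (7, 27), (9, 27), (11, 18)])
v12: WRITE a=24  (a history now [(1, 18), (5, 16), (7, 27), (9, 27), (11, 18), (12, 24)])
v13: WRITE a=30  (a history now [(1, 18), (5, 16), (7, 27), (9, 27), (11, 18), (12, 24), (13, 30)])
v14: WRITE a=34  (a history now [(1, 18), (5, 16), (7, 27), (9, 27), (11, 18), (12, 24), (13, 30), (14, 34)])
v15: WRITE b=21  (b history now [(2, 20), (3, 7), (4, 24), (6, 31), (8, 34), (10, 10), (15, 21)])

Answer: NONE
24
24
18
16
27
18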